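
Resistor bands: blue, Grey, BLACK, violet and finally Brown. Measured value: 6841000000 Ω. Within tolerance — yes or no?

yes

Blue → 6 (first significant figure)
Grey → 8 (second significant figure)
Black → 0 (third significant figure)
Violet → ×10^7 multiplier
Brown → ±1% tolerance
680 × 10000000 = 6800000000 Ω
Allowed range: 6732000000 Ω to 6868000000 Ω.
6841000000 Ω lies inside that range.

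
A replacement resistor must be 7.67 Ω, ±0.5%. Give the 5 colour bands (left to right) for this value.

violet, blue, violet, silver, green

7.67 Ω = 767 × 10^-2.
7 → violet
6 → blue
7 → violet
Multiplier 10^-2 → silver.
±0.5% tolerance → green.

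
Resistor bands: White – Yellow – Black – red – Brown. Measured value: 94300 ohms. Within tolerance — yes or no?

yes

White → 9 (first significant figure)
Yellow → 4 (second significant figure)
Black → 0 (third significant figure)
Red → ×10^2 multiplier
Brown → ±1% tolerance
940 × 100 = 94000 Ω
Allowed range: 93060 Ω to 94940 Ω.
94300 ohms lies inside that range.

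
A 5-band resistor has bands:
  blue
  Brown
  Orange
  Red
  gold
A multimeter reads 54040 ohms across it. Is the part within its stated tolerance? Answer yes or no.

no

Blue → 6 (first significant figure)
Brown → 1 (second significant figure)
Orange → 3 (third significant figure)
Red → ×10^2 multiplier
Gold → ±5% tolerance
613 × 100 = 61300 Ω
Allowed range: 58235 Ω to 64365 Ω.
54040 ohms lies outside that range.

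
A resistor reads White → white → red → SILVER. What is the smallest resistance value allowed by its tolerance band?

8910 Ω

White → 9 (first significant figure)
White → 9 (second significant figure)
Red → ×10^2 multiplier
Silver → ±10% tolerance
99 × 100 = 9900 Ω
Smallest = 9900 × (1 − 10/100) = 8910 Ω.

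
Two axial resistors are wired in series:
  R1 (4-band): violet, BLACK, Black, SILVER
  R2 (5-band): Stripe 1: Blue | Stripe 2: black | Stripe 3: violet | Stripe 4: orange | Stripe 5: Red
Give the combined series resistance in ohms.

607070 Ω

R1: violet, black → 70; black ×1 → 70 Ω.
R2: blue, black, violet → 607; orange ×10^3 → 607000 Ω.
Series: 70 + 607000 = 607070 Ω.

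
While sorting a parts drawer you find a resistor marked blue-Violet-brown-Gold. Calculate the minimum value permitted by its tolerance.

636.5 Ω

Blue → 6 (first significant figure)
Violet → 7 (second significant figure)
Brown → ×10 multiplier
Gold → ±5% tolerance
67 × 10 = 670 Ω
Minimum = 670 × (1 − 5/100) = 636.5 Ω.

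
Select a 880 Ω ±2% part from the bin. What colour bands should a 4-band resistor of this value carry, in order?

880 Ω = 88 × 10^1.
8 → grey
8 → grey
Multiplier 10^1 → brown.
±2% tolerance → red.

grey, grey, brown, red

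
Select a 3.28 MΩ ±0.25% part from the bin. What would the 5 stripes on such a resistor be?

3280000 Ω = 328 × 10^4.
3 → orange
2 → red
8 → grey
Multiplier 10^4 → yellow.
±0.25% tolerance → blue.

orange, red, grey, yellow, blue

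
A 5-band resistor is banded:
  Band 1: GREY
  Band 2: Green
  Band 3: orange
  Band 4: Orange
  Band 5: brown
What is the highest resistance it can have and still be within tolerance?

Grey → 8 (first significant figure)
Green → 5 (second significant figure)
Orange → 3 (third significant figure)
Orange → ×10^3 multiplier
Brown → ±1% tolerance
853 × 1000 = 853000 Ω
Highest = 853000 × (1 + 1/100) = 861530 Ω.

861530 Ω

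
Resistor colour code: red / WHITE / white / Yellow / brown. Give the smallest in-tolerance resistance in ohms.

2960100 Ω

Red → 2 (first significant figure)
White → 9 (second significant figure)
White → 9 (third significant figure)
Yellow → ×10^4 multiplier
Brown → ±1% tolerance
299 × 10000 = 2990000 Ω
Smallest = 2990000 × (1 − 1/100) = 2960100 Ω.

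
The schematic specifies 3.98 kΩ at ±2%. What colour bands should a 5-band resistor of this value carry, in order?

orange, white, grey, brown, red

3980 Ω = 398 × 10^1.
3 → orange
9 → white
8 → grey
Multiplier 10^1 → brown.
±2% tolerance → red.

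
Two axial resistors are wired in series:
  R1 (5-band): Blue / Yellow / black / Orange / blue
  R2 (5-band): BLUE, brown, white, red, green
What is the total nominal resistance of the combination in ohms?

R1: blue, yellow, black → 640; orange ×10^3 → 640000 Ω.
R2: blue, brown, white → 619; red ×10^2 → 61900 Ω.
Series: 640000 + 61900 = 701900 Ω.

701900 Ω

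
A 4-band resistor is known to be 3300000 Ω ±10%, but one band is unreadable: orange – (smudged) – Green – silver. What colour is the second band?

orange

3300000 Ω = 33 × 10^5.
The second band gives digit 3 of the significand, and 3 is orange.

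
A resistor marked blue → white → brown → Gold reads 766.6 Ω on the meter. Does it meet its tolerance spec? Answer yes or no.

no

Blue → 6 (first significant figure)
White → 9 (second significant figure)
Brown → ×10 multiplier
Gold → ±5% tolerance
69 × 10 = 690 Ω
Allowed range: 655.5 Ω to 724.5 Ω.
766.6 Ω lies outside that range.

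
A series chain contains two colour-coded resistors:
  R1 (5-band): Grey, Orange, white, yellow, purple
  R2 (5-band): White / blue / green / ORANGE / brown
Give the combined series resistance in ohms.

R1: grey, orange, white → 839; yellow ×10^4 → 8390000 Ω.
R2: white, blue, green → 965; orange ×10^3 → 965000 Ω.
Series: 8390000 + 965000 = 9355000 Ω.

9355000 Ω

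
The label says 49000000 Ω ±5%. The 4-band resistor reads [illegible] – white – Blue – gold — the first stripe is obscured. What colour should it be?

yellow

49000000 Ω = 49 × 10^6.
The first band gives digit 4 of the significand, and 4 is yellow.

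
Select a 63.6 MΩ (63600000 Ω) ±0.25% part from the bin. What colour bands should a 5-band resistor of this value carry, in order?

blue, orange, blue, green, blue

63600000 Ω = 636 × 10^5.
6 → blue
3 → orange
6 → blue
Multiplier 10^5 → green.
±0.25% tolerance → blue.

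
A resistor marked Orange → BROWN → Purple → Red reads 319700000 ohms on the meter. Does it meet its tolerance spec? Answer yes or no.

no

Orange → 3 (first significant figure)
Brown → 1 (second significant figure)
Violet → ×10^7 multiplier
Red → ±2% tolerance
31 × 10000000 = 310000000 Ω
Allowed range: 303800000 Ω to 316200000 Ω.
319700000 ohms lies outside that range.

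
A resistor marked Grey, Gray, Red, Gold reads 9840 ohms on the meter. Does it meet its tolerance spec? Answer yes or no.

Grey → 8 (first significant figure)
Grey → 8 (second significant figure)
Red → ×10^2 multiplier
Gold → ±5% tolerance
88 × 100 = 8800 Ω
Allowed range: 8360 Ω to 9240 Ω.
9840 ohms lies outside that range.

no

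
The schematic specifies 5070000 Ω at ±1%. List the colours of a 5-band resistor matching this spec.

5070000 Ω = 507 × 10^4.
5 → green
0 → black
7 → violet
Multiplier 10^4 → yellow.
±1% tolerance → brown.

green, black, violet, yellow, brown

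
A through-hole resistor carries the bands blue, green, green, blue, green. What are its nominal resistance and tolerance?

655000000 Ω ±0.5%

Blue → 6 (first significant figure)
Green → 5 (second significant figure)
Green → 5 (third significant figure)
Blue → ×10^6 multiplier
Green → ±0.5% tolerance
655 × 1000000 = 655000000 Ω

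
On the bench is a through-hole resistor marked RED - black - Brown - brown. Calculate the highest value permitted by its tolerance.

Red → 2 (first significant figure)
Black → 0 (second significant figure)
Brown → ×10 multiplier
Brown → ±1% tolerance
20 × 10 = 200 Ω
Highest = 200 × (1 + 1/100) = 202 Ω.

202 Ω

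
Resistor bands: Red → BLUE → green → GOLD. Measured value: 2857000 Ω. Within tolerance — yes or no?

Red → 2 (first significant figure)
Blue → 6 (second significant figure)
Green → ×10^5 multiplier
Gold → ±5% tolerance
26 × 100000 = 2600000 Ω
Allowed range: 2470000 Ω to 2730000 Ω.
2857000 Ω lies outside that range.

no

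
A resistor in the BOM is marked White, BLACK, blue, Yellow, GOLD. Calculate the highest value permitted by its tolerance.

White → 9 (first significant figure)
Black → 0 (second significant figure)
Blue → 6 (third significant figure)
Yellow → ×10^4 multiplier
Gold → ±5% tolerance
906 × 10000 = 9060000 Ω
Highest = 9060000 × (1 + 5/100) = 9513000 Ω.

9513000 Ω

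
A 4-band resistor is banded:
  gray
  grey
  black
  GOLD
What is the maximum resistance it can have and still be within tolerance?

Grey → 8 (first significant figure)
Grey → 8 (second significant figure)
Black → ×1 multiplier
Gold → ±5% tolerance
88 × 1 = 88 Ω
Maximum = 88 × (1 + 5/100) = 92.4 Ω.

92.4 Ω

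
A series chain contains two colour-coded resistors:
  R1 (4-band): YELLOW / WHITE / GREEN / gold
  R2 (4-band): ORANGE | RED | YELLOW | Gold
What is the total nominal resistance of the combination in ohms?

5220000 Ω

R1: yellow, white → 49; green ×10^5 → 4900000 Ω.
R2: orange, red → 32; yellow ×10^4 → 320000 Ω.
Series: 4900000 + 320000 = 5220000 Ω.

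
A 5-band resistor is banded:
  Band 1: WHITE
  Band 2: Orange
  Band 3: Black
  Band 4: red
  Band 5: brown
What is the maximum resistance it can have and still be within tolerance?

White → 9 (first significant figure)
Orange → 3 (second significant figure)
Black → 0 (third significant figure)
Red → ×10^2 multiplier
Brown → ±1% tolerance
930 × 100 = 93000 Ω
Maximum = 93000 × (1 + 1/100) = 93930 Ω.

93930 Ω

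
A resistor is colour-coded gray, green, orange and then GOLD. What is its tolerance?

±5%

The last band, gold, is the tolerance band.
Gold corresponds to ±5%.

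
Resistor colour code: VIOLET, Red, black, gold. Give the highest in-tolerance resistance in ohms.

Violet → 7 (first significant figure)
Red → 2 (second significant figure)
Black → ×1 multiplier
Gold → ±5% tolerance
72 × 1 = 72 Ω
Highest = 72 × (1 + 5/100) = 75.6 Ω.

75.6 Ω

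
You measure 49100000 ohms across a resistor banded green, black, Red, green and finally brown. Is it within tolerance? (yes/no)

no

Green → 5 (first significant figure)
Black → 0 (second significant figure)
Red → 2 (third significant figure)
Green → ×10^5 multiplier
Brown → ±1% tolerance
502 × 100000 = 50200000 Ω
Allowed range: 49698000 Ω to 50702000 Ω.
49100000 ohms lies outside that range.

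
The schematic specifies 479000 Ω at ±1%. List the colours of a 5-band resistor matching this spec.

yellow, violet, white, orange, brown

479000 Ω = 479 × 10^3.
4 → yellow
7 → violet
9 → white
Multiplier 10^3 → orange.
±1% tolerance → brown.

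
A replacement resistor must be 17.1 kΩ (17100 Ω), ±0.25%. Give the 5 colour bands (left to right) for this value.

brown, violet, brown, red, blue

17100 Ω = 171 × 10^2.
1 → brown
7 → violet
1 → brown
Multiplier 10^2 → red.
±0.25% tolerance → blue.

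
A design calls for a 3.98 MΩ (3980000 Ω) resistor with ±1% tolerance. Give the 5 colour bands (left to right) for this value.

orange, white, grey, yellow, brown

3980000 Ω = 398 × 10^4.
3 → orange
9 → white
8 → grey
Multiplier 10^4 → yellow.
±1% tolerance → brown.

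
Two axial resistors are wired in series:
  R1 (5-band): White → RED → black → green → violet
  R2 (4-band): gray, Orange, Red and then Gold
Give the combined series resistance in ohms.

R1: white, red, black → 920; green ×10^5 → 92000000 Ω.
R2: grey, orange → 83; red ×10^2 → 8300 Ω.
Series: 92000000 + 8300 = 92008300 Ω.

92008300 Ω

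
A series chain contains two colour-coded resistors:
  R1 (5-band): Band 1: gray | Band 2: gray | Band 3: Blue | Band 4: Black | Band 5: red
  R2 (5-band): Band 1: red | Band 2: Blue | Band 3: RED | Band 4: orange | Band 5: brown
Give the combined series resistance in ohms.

262886 Ω

R1: grey, grey, blue → 886; black ×1 → 886 Ω.
R2: red, blue, red → 262; orange ×10^3 → 262000 Ω.
Series: 886 + 262000 = 262886 Ω.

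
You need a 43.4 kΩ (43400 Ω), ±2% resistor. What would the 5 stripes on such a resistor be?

43400 Ω = 434 × 10^2.
4 → yellow
3 → orange
4 → yellow
Multiplier 10^2 → red.
±2% tolerance → red.

yellow, orange, yellow, red, red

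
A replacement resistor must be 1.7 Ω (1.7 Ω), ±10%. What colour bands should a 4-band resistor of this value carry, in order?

1.7 Ω = 17 × 10^-1.
1 → brown
7 → violet
Multiplier 10^-1 → gold.
±10% tolerance → silver.

brown, violet, gold, silver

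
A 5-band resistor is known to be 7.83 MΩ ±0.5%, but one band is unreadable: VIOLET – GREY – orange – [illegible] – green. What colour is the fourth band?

yellow

7830000 Ω = 783 × 10^4.
The fourth band is the multiplier, 10^4, which is yellow.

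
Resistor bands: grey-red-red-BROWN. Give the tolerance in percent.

±1%

The last band, brown, is the tolerance band.
Brown corresponds to ±1%.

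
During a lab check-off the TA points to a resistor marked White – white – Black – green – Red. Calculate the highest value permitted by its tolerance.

White → 9 (first significant figure)
White → 9 (second significant figure)
Black → 0 (third significant figure)
Green → ×10^5 multiplier
Red → ±2% tolerance
990 × 100000 = 99000000 Ω
Highest = 99000000 × (1 + 2/100) = 100980000 Ω.

100980000 Ω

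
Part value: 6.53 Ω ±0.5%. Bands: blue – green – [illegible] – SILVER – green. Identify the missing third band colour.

orange

6.53 Ω = 653 × 10^-2.
The third band gives digit 3 of the significand, and 3 is orange.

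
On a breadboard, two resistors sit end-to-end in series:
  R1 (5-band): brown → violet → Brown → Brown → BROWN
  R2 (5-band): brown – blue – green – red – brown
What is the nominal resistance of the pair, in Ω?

R1: brown, violet, brown → 171; brown ×10 → 1710 Ω.
R2: brown, blue, green → 165; red ×10^2 → 16500 Ω.
Series: 1710 + 16500 = 18210 Ω.

18210 Ω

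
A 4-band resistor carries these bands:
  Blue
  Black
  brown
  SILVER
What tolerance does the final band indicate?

The last band, silver, is the tolerance band.
Silver corresponds to ±10%.

±10%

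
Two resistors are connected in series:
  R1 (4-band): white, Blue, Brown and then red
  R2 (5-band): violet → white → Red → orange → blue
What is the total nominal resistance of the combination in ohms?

R1: white, blue → 96; brown ×10 → 960 Ω.
R2: violet, white, red → 792; orange ×10^3 → 792000 Ω.
Series: 960 + 792000 = 792960 Ω.

792960 Ω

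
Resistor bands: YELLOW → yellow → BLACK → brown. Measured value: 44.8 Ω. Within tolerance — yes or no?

no

Yellow → 4 (first significant figure)
Yellow → 4 (second significant figure)
Black → ×1 multiplier
Brown → ±1% tolerance
44 × 1 = 44 Ω
Allowed range: 43.56 Ω to 44.44 Ω.
44.8 Ω lies outside that range.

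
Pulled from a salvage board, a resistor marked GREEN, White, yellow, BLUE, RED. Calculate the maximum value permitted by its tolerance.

605880000 Ω

Green → 5 (first significant figure)
White → 9 (second significant figure)
Yellow → 4 (third significant figure)
Blue → ×10^6 multiplier
Red → ±2% tolerance
594 × 1000000 = 594000000 Ω
Maximum = 594000000 × (1 + 2/100) = 605880000 Ω.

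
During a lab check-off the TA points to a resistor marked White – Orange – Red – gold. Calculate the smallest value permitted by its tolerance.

White → 9 (first significant figure)
Orange → 3 (second significant figure)
Red → ×10^2 multiplier
Gold → ±5% tolerance
93 × 100 = 9300 Ω
Smallest = 9300 × (1 − 5/100) = 8835 Ω.

8835 Ω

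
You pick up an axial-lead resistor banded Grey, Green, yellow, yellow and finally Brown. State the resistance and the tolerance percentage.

Grey → 8 (first significant figure)
Green → 5 (second significant figure)
Yellow → 4 (third significant figure)
Yellow → ×10^4 multiplier
Brown → ±1% tolerance
854 × 10000 = 8540000 Ω

8540000 Ω ±1%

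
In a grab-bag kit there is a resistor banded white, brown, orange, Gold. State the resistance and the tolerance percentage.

91000 Ω ±5%

White → 9 (first significant figure)
Brown → 1 (second significant figure)
Orange → ×10^3 multiplier
Gold → ±5% tolerance
91 × 1000 = 91000 Ω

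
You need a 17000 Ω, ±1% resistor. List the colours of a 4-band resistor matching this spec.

brown, violet, orange, brown

17000 Ω = 17 × 10^3.
1 → brown
7 → violet
Multiplier 10^3 → orange.
±1% tolerance → brown.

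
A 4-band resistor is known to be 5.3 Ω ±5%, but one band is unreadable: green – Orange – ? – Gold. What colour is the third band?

5.3 Ω = 53 × 10^-1.
The third band is the multiplier, 10^-1, which is gold.

gold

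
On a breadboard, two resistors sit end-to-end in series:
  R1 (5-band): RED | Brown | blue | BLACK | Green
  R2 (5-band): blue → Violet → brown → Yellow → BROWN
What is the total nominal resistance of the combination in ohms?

6710216 Ω

R1: red, brown, blue → 216; black ×1 → 216 Ω.
R2: blue, violet, brown → 671; yellow ×10^4 → 6710000 Ω.
Series: 216 + 6710000 = 6710216 Ω.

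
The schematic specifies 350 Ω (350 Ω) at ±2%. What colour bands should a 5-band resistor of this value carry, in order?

orange, green, black, black, red

350 Ω = 350 × 10^0.
3 → orange
5 → green
0 → black
Multiplier 10^0 → black.
±2% tolerance → red.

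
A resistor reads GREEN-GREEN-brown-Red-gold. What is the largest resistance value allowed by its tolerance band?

Green → 5 (first significant figure)
Green → 5 (second significant figure)
Brown → 1 (third significant figure)
Red → ×10^2 multiplier
Gold → ±5% tolerance
551 × 100 = 55100 Ω
Largest = 55100 × (1 + 5/100) = 57855 Ω.

57855 Ω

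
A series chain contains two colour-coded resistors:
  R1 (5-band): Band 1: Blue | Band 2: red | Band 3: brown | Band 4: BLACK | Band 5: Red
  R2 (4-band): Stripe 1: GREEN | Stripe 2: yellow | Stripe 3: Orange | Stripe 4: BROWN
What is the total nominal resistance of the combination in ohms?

54621 Ω

R1: blue, red, brown → 621; black ×1 → 621 Ω.
R2: green, yellow → 54; orange ×10^3 → 54000 Ω.
Series: 621 + 54000 = 54621 Ω.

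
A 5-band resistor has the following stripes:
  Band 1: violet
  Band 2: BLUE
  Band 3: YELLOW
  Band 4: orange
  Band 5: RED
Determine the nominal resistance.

Violet → 7 (first significant figure)
Blue → 6 (second significant figure)
Yellow → 4 (third significant figure)
Orange → ×10^3 multiplier
764 × 1000 = 764000 Ω

764000 Ω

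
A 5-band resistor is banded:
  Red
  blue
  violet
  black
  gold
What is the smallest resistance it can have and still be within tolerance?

253.65 Ω

Red → 2 (first significant figure)
Blue → 6 (second significant figure)
Violet → 7 (third significant figure)
Black → ×1 multiplier
Gold → ±5% tolerance
267 × 1 = 267 Ω
Smallest = 267 × (1 − 5/100) = 253.65 Ω.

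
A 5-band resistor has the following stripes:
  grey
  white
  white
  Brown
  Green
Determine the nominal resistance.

8990 Ω

Grey → 8 (first significant figure)
White → 9 (second significant figure)
White → 9 (third significant figure)
Brown → ×10 multiplier
899 × 10 = 8990 Ω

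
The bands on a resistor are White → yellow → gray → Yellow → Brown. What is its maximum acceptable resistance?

White → 9 (first significant figure)
Yellow → 4 (second significant figure)
Grey → 8 (third significant figure)
Yellow → ×10^4 multiplier
Brown → ±1% tolerance
948 × 10000 = 9480000 Ω
Maximum = 9480000 × (1 + 1/100) = 9574800 Ω.

9574800 Ω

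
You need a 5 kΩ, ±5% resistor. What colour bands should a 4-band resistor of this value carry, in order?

5000 Ω = 50 × 10^2.
5 → green
0 → black
Multiplier 10^2 → red.
±5% tolerance → gold.

green, black, red, gold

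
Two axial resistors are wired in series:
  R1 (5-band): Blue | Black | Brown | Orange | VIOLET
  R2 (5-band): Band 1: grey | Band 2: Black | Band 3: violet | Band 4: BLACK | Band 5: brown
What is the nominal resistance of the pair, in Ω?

R1: blue, black, brown → 601; orange ×10^3 → 601000 Ω.
R2: grey, black, violet → 807; black ×1 → 807 Ω.
Series: 601000 + 807 = 601807 Ω.

601807 Ω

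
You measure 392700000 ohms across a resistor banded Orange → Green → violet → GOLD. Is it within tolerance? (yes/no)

no

Orange → 3 (first significant figure)
Green → 5 (second significant figure)
Violet → ×10^7 multiplier
Gold → ±5% tolerance
35 × 10000000 = 350000000 Ω
Allowed range: 332500000 Ω to 367500000 Ω.
392700000 ohms lies outside that range.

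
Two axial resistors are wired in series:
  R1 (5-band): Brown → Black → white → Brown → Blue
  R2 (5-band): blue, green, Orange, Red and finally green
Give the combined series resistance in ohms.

R1: brown, black, white → 109; brown ×10 → 1090 Ω.
R2: blue, green, orange → 653; red ×10^2 → 65300 Ω.
Series: 1090 + 65300 = 66390 Ω.

66390 Ω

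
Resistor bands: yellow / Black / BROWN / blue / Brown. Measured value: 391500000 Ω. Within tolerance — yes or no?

Yellow → 4 (first significant figure)
Black → 0 (second significant figure)
Brown → 1 (third significant figure)
Blue → ×10^6 multiplier
Brown → ±1% tolerance
401 × 1000000 = 401000000 Ω
Allowed range: 396990000 Ω to 405010000 Ω.
391500000 Ω lies outside that range.

no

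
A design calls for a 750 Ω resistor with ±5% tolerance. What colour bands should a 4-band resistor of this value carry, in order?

750 Ω = 75 × 10^1.
7 → violet
5 → green
Multiplier 10^1 → brown.
±5% tolerance → gold.

violet, green, brown, gold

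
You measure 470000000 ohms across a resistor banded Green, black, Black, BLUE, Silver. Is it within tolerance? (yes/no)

yes

Green → 5 (first significant figure)
Black → 0 (second significant figure)
Black → 0 (third significant figure)
Blue → ×10^6 multiplier
Silver → ±10% tolerance
500 × 1000000 = 500000000 Ω
Allowed range: 450000000 Ω to 550000000 Ω.
470000000 ohms lies inside that range.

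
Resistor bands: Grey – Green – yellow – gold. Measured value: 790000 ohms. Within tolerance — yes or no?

no

Grey → 8 (first significant figure)
Green → 5 (second significant figure)
Yellow → ×10^4 multiplier
Gold → ±5% tolerance
85 × 10000 = 850000 Ω
Allowed range: 807500 Ω to 892500 Ω.
790000 ohms lies outside that range.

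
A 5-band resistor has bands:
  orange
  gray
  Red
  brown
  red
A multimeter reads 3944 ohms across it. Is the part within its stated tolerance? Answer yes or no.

Orange → 3 (first significant figure)
Grey → 8 (second significant figure)
Red → 2 (third significant figure)
Brown → ×10 multiplier
Red → ±2% tolerance
382 × 10 = 3820 Ω
Allowed range: 3743.6 Ω to 3896.4 Ω.
3944 ohms lies outside that range.

no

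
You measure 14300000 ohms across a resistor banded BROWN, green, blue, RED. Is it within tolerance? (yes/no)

Brown → 1 (first significant figure)
Green → 5 (second significant figure)
Blue → ×10^6 multiplier
Red → ±2% tolerance
15 × 1000000 = 15000000 Ω
Allowed range: 14700000 Ω to 15300000 Ω.
14300000 ohms lies outside that range.

no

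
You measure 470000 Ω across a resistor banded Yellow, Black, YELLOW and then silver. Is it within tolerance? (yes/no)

no

Yellow → 4 (first significant figure)
Black → 0 (second significant figure)
Yellow → ×10^4 multiplier
Silver → ±10% tolerance
40 × 10000 = 400000 Ω
Allowed range: 360000 Ω to 440000 Ω.
470000 Ω lies outside that range.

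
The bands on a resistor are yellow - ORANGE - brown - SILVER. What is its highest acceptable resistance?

Yellow → 4 (first significant figure)
Orange → 3 (second significant figure)
Brown → ×10 multiplier
Silver → ±10% tolerance
43 × 10 = 430 Ω
Highest = 430 × (1 + 10/100) = 473 Ω.

473 Ω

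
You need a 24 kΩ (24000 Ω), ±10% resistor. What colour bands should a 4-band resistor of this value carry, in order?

red, yellow, orange, silver

24000 Ω = 24 × 10^3.
2 → red
4 → yellow
Multiplier 10^3 → orange.
±10% tolerance → silver.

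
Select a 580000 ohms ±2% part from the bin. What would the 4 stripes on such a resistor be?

green, grey, yellow, red

580000 Ω = 58 × 10^4.
5 → green
8 → grey
Multiplier 10^4 → yellow.
±2% tolerance → red.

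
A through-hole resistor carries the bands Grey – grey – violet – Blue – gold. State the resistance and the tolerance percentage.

Grey → 8 (first significant figure)
Grey → 8 (second significant figure)
Violet → 7 (third significant figure)
Blue → ×10^6 multiplier
Gold → ±5% tolerance
887 × 1000000 = 887000000 Ω

887000000 Ω ±5%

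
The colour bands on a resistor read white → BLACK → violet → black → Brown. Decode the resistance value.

907 Ω

White → 9 (first significant figure)
Black → 0 (second significant figure)
Violet → 7 (third significant figure)
Black → ×1 multiplier
907 × 1 = 907 Ω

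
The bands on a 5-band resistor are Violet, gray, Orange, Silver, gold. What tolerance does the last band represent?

±5%

The last band, gold, is the tolerance band.
Gold corresponds to ±5%.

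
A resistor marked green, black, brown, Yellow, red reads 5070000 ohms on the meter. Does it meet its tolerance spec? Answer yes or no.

yes

Green → 5 (first significant figure)
Black → 0 (second significant figure)
Brown → 1 (third significant figure)
Yellow → ×10^4 multiplier
Red → ±2% tolerance
501 × 10000 = 5010000 Ω
Allowed range: 4909800 Ω to 5110200 Ω.
5070000 ohms lies inside that range.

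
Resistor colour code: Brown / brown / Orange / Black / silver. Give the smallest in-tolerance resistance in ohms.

101.7 Ω

Brown → 1 (first significant figure)
Brown → 1 (second significant figure)
Orange → 3 (third significant figure)
Black → ×1 multiplier
Silver → ±10% tolerance
113 × 1 = 113 Ω
Smallest = 113 × (1 − 10/100) = 101.7 Ω.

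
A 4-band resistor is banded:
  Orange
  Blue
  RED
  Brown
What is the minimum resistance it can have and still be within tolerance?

Orange → 3 (first significant figure)
Blue → 6 (second significant figure)
Red → ×10^2 multiplier
Brown → ±1% tolerance
36 × 100 = 3600 Ω
Minimum = 3600 × (1 − 1/100) = 3564 Ω.

3564 Ω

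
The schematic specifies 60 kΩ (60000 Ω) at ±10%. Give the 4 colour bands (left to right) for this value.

blue, black, orange, silver

60000 Ω = 60 × 10^3.
6 → blue
0 → black
Multiplier 10^3 → orange.
±10% tolerance → silver.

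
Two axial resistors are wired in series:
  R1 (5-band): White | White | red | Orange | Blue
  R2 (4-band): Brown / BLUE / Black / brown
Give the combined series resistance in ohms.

R1: white, white, red → 992; orange ×10^3 → 992000 Ω.
R2: brown, blue → 16; black ×1 → 16 Ω.
Series: 992000 + 16 = 992016 Ω.

992016 Ω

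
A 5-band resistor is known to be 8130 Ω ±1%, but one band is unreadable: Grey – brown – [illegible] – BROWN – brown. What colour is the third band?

8130 Ω = 813 × 10^1.
The third band gives digit 3 of the significand, and 3 is orange.

orange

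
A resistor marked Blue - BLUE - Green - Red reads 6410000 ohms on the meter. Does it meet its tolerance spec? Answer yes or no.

no

Blue → 6 (first significant figure)
Blue → 6 (second significant figure)
Green → ×10^5 multiplier
Red → ±2% tolerance
66 × 100000 = 6600000 Ω
Allowed range: 6468000 Ω to 6732000 Ω.
6410000 ohms lies outside that range.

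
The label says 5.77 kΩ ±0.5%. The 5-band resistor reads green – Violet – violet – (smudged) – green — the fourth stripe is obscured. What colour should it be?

brown

5770 Ω = 577 × 10^1.
The fourth band is the multiplier, 10^1, which is brown.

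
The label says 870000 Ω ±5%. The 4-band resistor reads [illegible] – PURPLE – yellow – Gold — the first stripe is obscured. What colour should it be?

grey

870000 Ω = 87 × 10^4.
The first band gives digit 8 of the significand, and 8 is grey.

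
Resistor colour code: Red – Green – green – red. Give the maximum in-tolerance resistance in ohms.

Red → 2 (first significant figure)
Green → 5 (second significant figure)
Green → ×10^5 multiplier
Red → ±2% tolerance
25 × 100000 = 2500000 Ω
Maximum = 2500000 × (1 + 2/100) = 2550000 Ω.

2550000 Ω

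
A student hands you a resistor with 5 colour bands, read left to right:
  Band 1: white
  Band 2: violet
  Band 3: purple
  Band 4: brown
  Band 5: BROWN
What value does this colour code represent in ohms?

9770 Ω

White → 9 (first significant figure)
Violet → 7 (second significant figure)
Violet → 7 (third significant figure)
Brown → ×10 multiplier
977 × 10 = 9770 Ω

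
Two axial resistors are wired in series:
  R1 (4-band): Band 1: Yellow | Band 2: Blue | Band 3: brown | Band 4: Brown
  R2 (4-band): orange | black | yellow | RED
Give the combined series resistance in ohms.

300460 Ω

R1: yellow, blue → 46; brown ×10 → 460 Ω.
R2: orange, black → 30; yellow ×10^4 → 300000 Ω.
Series: 460 + 300000 = 300460 Ω.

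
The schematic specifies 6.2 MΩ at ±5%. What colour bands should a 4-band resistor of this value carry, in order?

6200000 Ω = 62 × 10^5.
6 → blue
2 → red
Multiplier 10^5 → green.
±5% tolerance → gold.

blue, red, green, gold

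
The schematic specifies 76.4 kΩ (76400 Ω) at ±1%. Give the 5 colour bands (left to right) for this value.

76400 Ω = 764 × 10^2.
7 → violet
6 → blue
4 → yellow
Multiplier 10^2 → red.
±1% tolerance → brown.

violet, blue, yellow, red, brown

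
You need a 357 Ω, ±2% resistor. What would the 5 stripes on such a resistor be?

357 Ω = 357 × 10^0.
3 → orange
5 → green
7 → violet
Multiplier 10^0 → black.
±2% tolerance → red.

orange, green, violet, black, red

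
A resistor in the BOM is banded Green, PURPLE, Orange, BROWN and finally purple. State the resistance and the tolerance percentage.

5730 Ω ±0.1%

Green → 5 (first significant figure)
Violet → 7 (second significant figure)
Orange → 3 (third significant figure)
Brown → ×10 multiplier
Violet → ±0.1% tolerance
573 × 10 = 5730 Ω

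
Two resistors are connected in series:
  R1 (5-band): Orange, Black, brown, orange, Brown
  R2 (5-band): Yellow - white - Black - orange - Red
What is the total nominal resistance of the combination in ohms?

R1: orange, black, brown → 301; orange ×10^3 → 301000 Ω.
R2: yellow, white, black → 490; orange ×10^3 → 490000 Ω.
Series: 301000 + 490000 = 791000 Ω.

791000 Ω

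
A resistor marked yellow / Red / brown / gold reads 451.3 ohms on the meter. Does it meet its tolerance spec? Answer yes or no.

Yellow → 4 (first significant figure)
Red → 2 (second significant figure)
Brown → ×10 multiplier
Gold → ±5% tolerance
42 × 10 = 420 Ω
Allowed range: 399 Ω to 441 Ω.
451.3 ohms lies outside that range.

no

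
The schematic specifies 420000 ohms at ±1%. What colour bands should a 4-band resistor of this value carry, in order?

yellow, red, yellow, brown

420000 Ω = 42 × 10^4.
4 → yellow
2 → red
Multiplier 10^4 → yellow.
±1% tolerance → brown.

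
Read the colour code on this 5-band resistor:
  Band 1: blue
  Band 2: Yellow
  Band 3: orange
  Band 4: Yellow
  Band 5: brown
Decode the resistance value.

Blue → 6 (first significant figure)
Yellow → 4 (second significant figure)
Orange → 3 (third significant figure)
Yellow → ×10^4 multiplier
643 × 10000 = 6430000 Ω

6430000 Ω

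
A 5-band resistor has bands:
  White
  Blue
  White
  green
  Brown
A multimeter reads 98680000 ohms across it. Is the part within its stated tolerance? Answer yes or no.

no

White → 9 (first significant figure)
Blue → 6 (second significant figure)
White → 9 (third significant figure)
Green → ×10^5 multiplier
Brown → ±1% tolerance
969 × 100000 = 96900000 Ω
Allowed range: 95931000 Ω to 97869000 Ω.
98680000 ohms lies outside that range.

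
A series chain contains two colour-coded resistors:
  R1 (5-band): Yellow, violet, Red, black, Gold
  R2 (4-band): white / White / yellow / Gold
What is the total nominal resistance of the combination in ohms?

990472 Ω

R1: yellow, violet, red → 472; black ×1 → 472 Ω.
R2: white, white → 99; yellow ×10^4 → 990000 Ω.
Series: 472 + 990000 = 990472 Ω.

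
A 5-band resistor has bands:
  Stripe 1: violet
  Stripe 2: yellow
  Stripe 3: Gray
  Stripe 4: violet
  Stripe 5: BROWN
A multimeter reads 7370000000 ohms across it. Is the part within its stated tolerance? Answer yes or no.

Violet → 7 (first significant figure)
Yellow → 4 (second significant figure)
Grey → 8 (third significant figure)
Violet → ×10^7 multiplier
Brown → ±1% tolerance
748 × 10000000 = 7480000000 Ω
Allowed range: 7405200000 Ω to 7554800000 Ω.
7370000000 ohms lies outside that range.

no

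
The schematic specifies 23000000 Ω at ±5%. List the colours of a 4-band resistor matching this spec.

red, orange, blue, gold

23000000 Ω = 23 × 10^6.
2 → red
3 → orange
Multiplier 10^6 → blue.
±5% tolerance → gold.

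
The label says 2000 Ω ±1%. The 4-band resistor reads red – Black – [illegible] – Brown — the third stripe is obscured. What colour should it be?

2000 Ω = 20 × 10^2.
The third band is the multiplier, 10^2, which is red.

red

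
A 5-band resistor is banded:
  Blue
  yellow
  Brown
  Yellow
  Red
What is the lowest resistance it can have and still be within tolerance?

Blue → 6 (first significant figure)
Yellow → 4 (second significant figure)
Brown → 1 (third significant figure)
Yellow → ×10^4 multiplier
Red → ±2% tolerance
641 × 10000 = 6410000 Ω
Lowest = 6410000 × (1 − 2/100) = 6281800 Ω.

6281800 Ω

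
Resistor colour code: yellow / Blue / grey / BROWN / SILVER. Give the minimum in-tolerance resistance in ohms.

4212 Ω

Yellow → 4 (first significant figure)
Blue → 6 (second significant figure)
Grey → 8 (third significant figure)
Brown → ×10 multiplier
Silver → ±10% tolerance
468 × 10 = 4680 Ω
Minimum = 4680 × (1 − 10/100) = 4212 Ω.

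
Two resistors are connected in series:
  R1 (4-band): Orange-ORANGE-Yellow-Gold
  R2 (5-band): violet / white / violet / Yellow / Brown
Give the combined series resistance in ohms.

8300000 Ω

R1: orange, orange → 33; yellow ×10^4 → 330000 Ω.
R2: violet, white, violet → 797; yellow ×10^4 → 7970000 Ω.
Series: 330000 + 7970000 = 8300000 Ω.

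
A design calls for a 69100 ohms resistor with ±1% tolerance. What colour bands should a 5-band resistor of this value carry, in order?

blue, white, brown, red, brown

69100 Ω = 691 × 10^2.
6 → blue
9 → white
1 → brown
Multiplier 10^2 → red.
±1% tolerance → brown.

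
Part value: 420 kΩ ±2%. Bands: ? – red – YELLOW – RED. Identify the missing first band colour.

yellow

420000 Ω = 42 × 10^4.
The first band gives digit 4 of the significand, and 4 is yellow.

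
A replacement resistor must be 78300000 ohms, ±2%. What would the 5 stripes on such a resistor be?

78300000 Ω = 783 × 10^5.
7 → violet
8 → grey
3 → orange
Multiplier 10^5 → green.
±2% tolerance → red.

violet, grey, orange, green, red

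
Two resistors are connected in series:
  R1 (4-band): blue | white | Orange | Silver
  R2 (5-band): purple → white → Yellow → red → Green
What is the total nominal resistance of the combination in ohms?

148400 Ω

R1: blue, white → 69; orange ×10^3 → 69000 Ω.
R2: violet, white, yellow → 794; red ×10^2 → 79400 Ω.
Series: 69000 + 79400 = 148400 Ω.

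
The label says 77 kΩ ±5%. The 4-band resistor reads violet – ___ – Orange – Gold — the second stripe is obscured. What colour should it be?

77000 Ω = 77 × 10^3.
The second band gives digit 7 of the significand, and 7 is violet.

violet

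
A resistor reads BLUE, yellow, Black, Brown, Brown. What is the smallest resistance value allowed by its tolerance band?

Blue → 6 (first significant figure)
Yellow → 4 (second significant figure)
Black → 0 (third significant figure)
Brown → ×10 multiplier
Brown → ±1% tolerance
640 × 10 = 6400 Ω
Smallest = 6400 × (1 − 1/100) = 6336 Ω.

6336 Ω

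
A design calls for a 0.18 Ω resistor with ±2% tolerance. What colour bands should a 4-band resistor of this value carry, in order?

0.18 Ω = 18 × 10^-2.
1 → brown
8 → grey
Multiplier 10^-2 → silver.
±2% tolerance → red.

brown, grey, silver, red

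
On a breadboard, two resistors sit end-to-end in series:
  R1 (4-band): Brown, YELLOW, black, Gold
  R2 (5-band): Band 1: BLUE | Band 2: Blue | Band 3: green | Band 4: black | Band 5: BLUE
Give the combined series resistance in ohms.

R1: brown, yellow → 14; black ×1 → 14 Ω.
R2: blue, blue, green → 665; black ×1 → 665 Ω.
Series: 14 + 665 = 679 Ω.

679 Ω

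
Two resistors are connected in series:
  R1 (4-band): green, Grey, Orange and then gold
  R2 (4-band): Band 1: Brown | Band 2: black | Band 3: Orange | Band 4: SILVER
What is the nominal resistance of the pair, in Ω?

R1: green, grey → 58; orange ×10^3 → 58000 Ω.
R2: brown, black → 10; orange ×10^3 → 10000 Ω.
Series: 58000 + 10000 = 68000 Ω.

68000 Ω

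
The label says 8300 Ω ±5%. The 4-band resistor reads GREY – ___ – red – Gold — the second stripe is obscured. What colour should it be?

8300 Ω = 83 × 10^2.
The second band gives digit 3 of the significand, and 3 is orange.

orange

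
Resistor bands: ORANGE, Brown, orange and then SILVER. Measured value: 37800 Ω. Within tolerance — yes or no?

no

Orange → 3 (first significant figure)
Brown → 1 (second significant figure)
Orange → ×10^3 multiplier
Silver → ±10% tolerance
31 × 1000 = 31000 Ω
Allowed range: 27900 Ω to 34100 Ω.
37800 Ω lies outside that range.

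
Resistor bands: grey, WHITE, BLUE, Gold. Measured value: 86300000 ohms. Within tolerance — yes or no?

yes

Grey → 8 (first significant figure)
White → 9 (second significant figure)
Blue → ×10^6 multiplier
Gold → ±5% tolerance
89 × 1000000 = 89000000 Ω
Allowed range: 84550000 Ω to 93450000 Ω.
86300000 ohms lies inside that range.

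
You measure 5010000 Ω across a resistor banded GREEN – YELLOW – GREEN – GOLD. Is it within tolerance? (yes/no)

no

Green → 5 (first significant figure)
Yellow → 4 (second significant figure)
Green → ×10^5 multiplier
Gold → ±5% tolerance
54 × 100000 = 5400000 Ω
Allowed range: 5130000 Ω to 5670000 Ω.
5010000 Ω lies outside that range.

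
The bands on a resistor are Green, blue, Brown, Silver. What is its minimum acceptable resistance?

Green → 5 (first significant figure)
Blue → 6 (second significant figure)
Brown → ×10 multiplier
Silver → ±10% tolerance
56 × 10 = 560 Ω
Minimum = 560 × (1 − 10/100) = 504 Ω.

504 Ω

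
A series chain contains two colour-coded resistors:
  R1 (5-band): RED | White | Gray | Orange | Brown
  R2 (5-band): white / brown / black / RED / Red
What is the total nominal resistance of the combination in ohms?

R1: red, white, grey → 298; orange ×10^3 → 298000 Ω.
R2: white, brown, black → 910; red ×10^2 → 91000 Ω.
Series: 298000 + 91000 = 389000 Ω.

389000 Ω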